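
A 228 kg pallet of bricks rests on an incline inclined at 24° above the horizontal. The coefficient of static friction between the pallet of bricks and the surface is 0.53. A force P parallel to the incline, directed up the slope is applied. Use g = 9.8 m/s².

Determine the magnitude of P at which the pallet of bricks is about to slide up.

P ≈ 1990 N

At impending motion up the slope, friction acts down-slope at its limit: f = μ_s N.
P is parallel to the surface, so N = m g cos θ = 2040 N.
Along the incline: P = m g sin θ + μ_s N = 909 + 0.53×2040 = 1990 N.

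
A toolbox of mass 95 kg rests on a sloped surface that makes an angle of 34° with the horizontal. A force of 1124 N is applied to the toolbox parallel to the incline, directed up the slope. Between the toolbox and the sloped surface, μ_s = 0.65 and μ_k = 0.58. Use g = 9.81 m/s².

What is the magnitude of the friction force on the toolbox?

f ≈ 448 N (down the incline)

Normal force: N = m g cos θ = 95 × 9.81 × cos 34° = 772.6 N.
Parallel to the incline, ΣF = 0 gives f = m g sin θ − P = 521.1 − 1124 = -602.9 N (up-slope positive).
Maximum static friction available: μ_s N = 0.65 × 772.6 = 502.2 N.
Since |-602.9| > 502.2 N, static friction cannot hold it; the toolbox slides up the incline and kinetic friction applies: f = μ_k N = 0.58 × 772.6 = 448 N.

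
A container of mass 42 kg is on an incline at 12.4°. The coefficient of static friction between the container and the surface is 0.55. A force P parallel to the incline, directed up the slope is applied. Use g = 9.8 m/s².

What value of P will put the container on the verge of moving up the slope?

P ≈ 309 N

At impending motion up the slope, friction acts down-slope at its limit: f = μ_s N.
P is parallel to the surface, so N = m g cos θ = 402 N.
Along the incline: P = m g sin θ + μ_s N = 88.4 + 0.55×402 = 309 N.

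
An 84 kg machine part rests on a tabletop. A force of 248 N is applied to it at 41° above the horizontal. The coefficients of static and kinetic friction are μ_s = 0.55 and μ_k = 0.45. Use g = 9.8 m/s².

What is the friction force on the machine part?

f ≈ 187 N

The vertical component of P reduces the normal force: N = m g − P sin α = 823.2 − 162.7 = 660.5 N.
The horizontal driving force is P cos α = 187.2 N, so equilibrium needs friction f = 187.2 N.
The static-friction limit is μ_s N = 363.3 N.
187.2 ≤ 363.3 N → static; friction equals the required 187 N.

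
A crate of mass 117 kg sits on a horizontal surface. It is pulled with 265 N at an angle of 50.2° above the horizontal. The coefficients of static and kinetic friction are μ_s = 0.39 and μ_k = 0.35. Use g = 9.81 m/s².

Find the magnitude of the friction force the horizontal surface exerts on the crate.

The vertical component of P reduces the normal force: N = m g − P sin α = 1148 − 203.6 = 944.2 N.
The horizontal driving force is P cos α = 169.6 N, so equilibrium needs friction f = 169.6 N.
μ_s N = 0.39 × 944.2 = 368.2 N.
Since 169.6 N does not exceed the limit, the crate stays at rest and f = 170 N.

f ≈ 170 N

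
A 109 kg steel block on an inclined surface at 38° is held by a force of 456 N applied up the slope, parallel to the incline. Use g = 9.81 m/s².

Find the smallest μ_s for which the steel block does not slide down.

N = m g cos θ = 842.6 N.
Friction must make up the shortfall along the incline: f = m g sin θ − P = 658.3 − 456 = 202.3 N.
At the threshold f = μ_s N, so μ_s,min = 202.3/842.6 = 0.24.

μ_s,min ≈ 0.24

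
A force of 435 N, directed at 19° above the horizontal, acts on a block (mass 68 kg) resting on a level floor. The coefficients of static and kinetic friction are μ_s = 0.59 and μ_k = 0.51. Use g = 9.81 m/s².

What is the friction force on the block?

f ≈ 268 N

Vertical equilibrium gives N = m g − P sin α = 525.5 N.
For equilibrium, f = P cos α = 435×cos 19° = 411.3 N.
The static-friction limit is μ_s N = 310 N.
The required friction exceeds μ_s N, so the block moves and f = μ_k N = 268 N.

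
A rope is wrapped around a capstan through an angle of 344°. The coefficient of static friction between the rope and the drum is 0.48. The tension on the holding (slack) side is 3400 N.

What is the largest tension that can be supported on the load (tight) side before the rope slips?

At impending slip the capstan equation gives T₂/T₁ = e^{μβ} with β in radians.
β = 344° × π/180 = 6.004 rad.
e^{μβ} = e^{0.48×6.004} = 17.85.
T₂ = T₁ · e^{μβ} = 3400 × 17.85 = 60700 N.

T_max ≈ 60700 N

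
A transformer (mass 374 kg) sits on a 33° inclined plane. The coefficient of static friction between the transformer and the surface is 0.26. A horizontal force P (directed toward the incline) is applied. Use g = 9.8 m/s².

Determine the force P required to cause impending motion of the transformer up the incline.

P ≈ 4010 N

At impending motion up the slope, friction acts down-slope at its limit: f = μ_s N.
Perpendicular to the incline: N = m g cos θ + P sin θ.
Along the incline: P cos θ = m g sin θ + μ_s N = m g sin θ + μ_s (m g cos θ + P sin θ).
Solving, P (cos θ − μ_s sin θ) = m g (sin θ + μ_s cos θ), so P = 374×9.8×(sin 33° + 0.26 cos 33°)/(cos 33° − 0.26 sin 33°) = 3670×0.7627/0.6971 = 4010 N.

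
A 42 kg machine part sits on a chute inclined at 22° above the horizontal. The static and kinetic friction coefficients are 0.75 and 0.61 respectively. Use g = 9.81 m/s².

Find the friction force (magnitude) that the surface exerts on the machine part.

Normal force: N = m g cos θ = 42 × 9.81 × cos 22° = 382 N.
Along the slope the weight component is m g sin θ = 154.3 N; friction must supply exactly this, acting up-slope.
The static-friction ceiling is μ_s N = 0.75 × 382 = 286.5 N.
Since |154.3| ≤ 286.5 N, no slip — friction simply equals what equilibrium demands.

f ≈ 154 N (up the incline)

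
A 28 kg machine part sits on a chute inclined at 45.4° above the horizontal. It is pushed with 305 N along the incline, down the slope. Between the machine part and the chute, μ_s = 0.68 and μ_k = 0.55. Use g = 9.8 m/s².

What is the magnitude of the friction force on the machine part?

f ≈ 106 N (up the incline)

The normal reaction is N = m g cos θ = 192.7 N.
The friction needed for equilibrium is m g sin θ + P = 195.4 + 305 = 500.4 N, measured positive up-slope.
Maximum static friction available: μ_s N = 0.68 × 192.7 = 131 N.
Since |500.4| > 131 N, static friction cannot hold it; the machine part slides down the incline and kinetic friction applies: f = μ_k N = 0.55 × 192.7 = 106 N.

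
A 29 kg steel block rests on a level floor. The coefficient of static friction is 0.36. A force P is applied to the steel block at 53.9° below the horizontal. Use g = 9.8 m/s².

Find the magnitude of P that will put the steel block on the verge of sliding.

N = m g + P sin α (the push presses the steel block into the level floor).
At impending slip, P cos α = μ_s N = μ_s (m g + P sin α).
Solving: P (cos α − μ_s sin α) = μ_s m g → P = 0.36×284/(cos 53.9° − 0.36 sin 53.9°) = 102/0.2983 = 343 N.

P ≈ 343 N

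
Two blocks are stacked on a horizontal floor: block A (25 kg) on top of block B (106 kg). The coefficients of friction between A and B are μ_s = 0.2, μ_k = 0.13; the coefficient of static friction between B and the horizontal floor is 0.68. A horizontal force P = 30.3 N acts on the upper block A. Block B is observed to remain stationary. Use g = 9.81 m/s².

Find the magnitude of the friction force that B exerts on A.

f ≈ 30.3 N

The normal force B exerts on A is simply A's weight, N₁ = 245.2 N.
So the A–B interface can sustain at most μ_s N₁ = 49.05 N of static friction.
Since P = 30.3 N ≤ 49.05 N, A does not slip on B; friction on A equals P = 30.3 N.
By Newton's third law B feels 30.3 N forward from A. With B stationary, the floor's static friction on B balances it: f₂ = 30.3 N (well within μ_s(m_A+m_B)g = 873.9 N).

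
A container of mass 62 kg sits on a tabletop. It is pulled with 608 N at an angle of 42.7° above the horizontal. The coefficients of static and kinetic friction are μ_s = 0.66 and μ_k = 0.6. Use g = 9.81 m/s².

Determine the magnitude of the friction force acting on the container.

The vertical component of P reduces the normal force: N = m g − P sin α = 608.2 − 412.3 = 195.9 N.
The horizontal driving force is P cos α = 446.8 N, so equilibrium needs friction f = 446.8 N.
The static-friction limit is μ_s N = 129.3 N.
446.8 > 129.3 N → the container slides; f = μ_k N = 0.6×195.9 = 118 N.

f ≈ 118 N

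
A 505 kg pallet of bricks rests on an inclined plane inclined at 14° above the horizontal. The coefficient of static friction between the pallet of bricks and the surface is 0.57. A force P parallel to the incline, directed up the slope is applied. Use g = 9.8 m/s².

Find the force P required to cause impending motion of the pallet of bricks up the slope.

P ≈ 3930 N

At impending motion up the slope, friction acts down-slope at its limit: f = μ_s N.
P is parallel to the surface, so N = m g cos θ = 4800 N.
Along the incline: P = m g sin θ + μ_s N = 1200 + 0.57×4800 = 3930 N.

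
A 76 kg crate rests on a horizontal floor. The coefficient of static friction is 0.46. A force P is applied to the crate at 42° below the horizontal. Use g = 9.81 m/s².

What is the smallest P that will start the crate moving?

N = m g + P sin α (the push presses the crate into the horizontal floor).
At impending slip, P cos α = μ_s N = μ_s (m g + P sin α).
Solving: P (cos α − μ_s sin α) = μ_s m g → P = 0.46×746/(cos 42° − 0.46 sin 42°) = 343/0.4353 = 788 N.

P ≈ 788 N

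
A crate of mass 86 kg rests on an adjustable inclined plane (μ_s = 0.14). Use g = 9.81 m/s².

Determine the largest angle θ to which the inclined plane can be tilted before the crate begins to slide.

θ_max ≈ 7.97°

At the slip threshold, m g sin θ = μ_s · m g cos θ, so tan θ = μ_s.
θ_max = arctan(0.14) = 7.97°.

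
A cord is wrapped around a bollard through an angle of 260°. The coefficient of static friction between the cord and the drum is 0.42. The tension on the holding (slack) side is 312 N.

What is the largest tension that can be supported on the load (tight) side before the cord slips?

At impending slip the capstan equation gives T₂/T₁ = e^{μβ} with β in radians.
β = 260° × π/180 = 4.538 rad.
e^{μβ} = e^{0.42×4.538} = 6.725.
T₂ = T₁ · e^{μβ} = 312 × 6.725 = 2100 N.

T_max ≈ 2100 N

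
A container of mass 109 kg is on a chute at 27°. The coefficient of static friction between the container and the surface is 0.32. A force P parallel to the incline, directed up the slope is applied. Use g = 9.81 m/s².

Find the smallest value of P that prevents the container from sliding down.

P_min ≈ 181 N

The container tends to slide down (tan θ > μ_s), so at the point of impending slip friction acts up-slope at its limit: f = μ_s N.
P is parallel to the surface, so N = m g cos θ = 953 N.
Along the incline: P + μ_s N = m g sin θ, so P = 485 − 0.32×953 = 181 N.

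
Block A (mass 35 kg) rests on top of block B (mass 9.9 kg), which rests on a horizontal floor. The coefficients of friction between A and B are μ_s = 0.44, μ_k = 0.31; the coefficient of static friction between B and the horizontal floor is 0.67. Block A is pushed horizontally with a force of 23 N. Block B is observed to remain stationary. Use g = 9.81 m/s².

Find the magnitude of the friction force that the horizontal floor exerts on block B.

f ≈ 23 N

Between the blocks, N₁ = m_A g = 343.4 N.
So the A–B interface can sustain at most μ_s N₁ = 151.1 N of static friction.
Since P = 23 N ≤ 151.1 N, A does not slip on B; friction on A equals P = 23 N.
By Newton's third law B feels 23 N forward from A. With B stationary, the floor's static friction on B balances it: f₂ = 23 N (well within μ_s(m_A+m_B)g = 295.1 N).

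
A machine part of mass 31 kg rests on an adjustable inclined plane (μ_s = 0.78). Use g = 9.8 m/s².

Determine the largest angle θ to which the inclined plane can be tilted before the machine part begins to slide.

At the slip threshold, m g sin θ = μ_s · m g cos θ, so tan θ = μ_s.
θ_max = arctan(0.78) = 38°.

θ_max ≈ 38°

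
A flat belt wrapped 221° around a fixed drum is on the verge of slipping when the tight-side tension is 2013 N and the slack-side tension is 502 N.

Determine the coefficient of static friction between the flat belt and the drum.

μ ≈ 0.36

T₂/T₁ = e^{μβ} → μ = ln(T₂/T₁)/β.
β = 221° = 3.857 rad.
μ = ln(2013/502)/3.857 = ln(4.01)/3.857 = 0.36.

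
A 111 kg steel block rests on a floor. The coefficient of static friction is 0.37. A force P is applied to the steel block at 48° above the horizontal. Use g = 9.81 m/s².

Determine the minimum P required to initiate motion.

P ≈ 427 N

N = m g − P sin α (the pull lifts the steel block).
At impending slip, P cos α = μ_s N = μ_s (m g − P sin α).
Solving: P (cos α + μ_s sin α) = μ_s m g → P = 0.37×1090/(cos 48° + 0.37 sin 48°) = 403/0.9441 = 427 N.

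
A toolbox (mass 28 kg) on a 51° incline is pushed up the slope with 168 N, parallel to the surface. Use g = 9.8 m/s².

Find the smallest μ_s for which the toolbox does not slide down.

μ_s,min ≈ 0.262

N = m g cos θ = 172.7 N.
Friction must make up the shortfall along the incline: f = m g sin θ − P = 213.2 − 168 = 45.25 N.
At the threshold f = μ_s N, so μ_s,min = 45.25/172.7 = 0.262.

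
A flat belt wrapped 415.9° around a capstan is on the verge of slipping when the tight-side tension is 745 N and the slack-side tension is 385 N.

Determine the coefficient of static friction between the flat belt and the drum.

T₂/T₁ = e^{μβ} → μ = ln(T₂/T₁)/β.
β = 415.9° = 7.259 rad.
μ = ln(745/385)/7.259 = ln(1.935)/7.259 = 0.0909.

μ ≈ 0.0909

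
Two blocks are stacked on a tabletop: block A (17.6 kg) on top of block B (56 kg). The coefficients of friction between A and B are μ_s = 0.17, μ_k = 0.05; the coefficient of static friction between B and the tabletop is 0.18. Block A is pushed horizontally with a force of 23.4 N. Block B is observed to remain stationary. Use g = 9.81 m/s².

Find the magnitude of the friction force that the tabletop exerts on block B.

f ≈ 23.4 N

Normal force at the A–B interface: N₁ = m_A g = 172.7 N.
Maximum static friction on A from B: μ_s N₁ = 0.17×172.7 = 29.35 N.
P = 23.4 N is within that limit, so A and B move together (both at rest); the A–B friction is simply f₁ = P = 23.4 N.
By Newton's third law B feels 23.4 N forward from A. With B stationary, the floor's static friction on B balances it: f₂ = 23.4 N (well within μ_s(m_A+m_B)g = 130 N).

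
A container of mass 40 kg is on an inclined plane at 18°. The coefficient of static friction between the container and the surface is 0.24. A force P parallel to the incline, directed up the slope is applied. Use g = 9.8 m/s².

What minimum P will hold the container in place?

P_min ≈ 31.7 N

The container tends to slide down (tan θ > μ_s), so at the point of impending slip friction acts up-slope at its limit: f = μ_s N.
P is parallel to the surface, so N = m g cos θ = 373 N.
Along the incline: P + μ_s N = m g sin θ, so P = 121 − 0.24×373 = 31.7 N.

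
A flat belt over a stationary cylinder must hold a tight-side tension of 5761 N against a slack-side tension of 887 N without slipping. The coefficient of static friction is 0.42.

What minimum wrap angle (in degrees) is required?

β_min ≈ 255°

T₂/T₁ = e^{μβ} → β = ln(T₂/T₁)/μ.
β = ln(5761/887)/0.42 = 1.871/0.42 = 4.455 rad.
In degrees: β = 4.455 × 180/π = 255°.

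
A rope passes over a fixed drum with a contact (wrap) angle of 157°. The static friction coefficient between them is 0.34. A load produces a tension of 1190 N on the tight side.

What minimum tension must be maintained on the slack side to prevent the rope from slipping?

T_min ≈ 469 N

Capstan equation at impending slip: T_tight/T_slack = e^{μβ}.
β = 157° = 2.74 rad; e^{μβ} = e^{0.34×2.74} = 2.539.
T_slack = T_tight / e^{μβ} = 1190 / 2.539 = 469 N.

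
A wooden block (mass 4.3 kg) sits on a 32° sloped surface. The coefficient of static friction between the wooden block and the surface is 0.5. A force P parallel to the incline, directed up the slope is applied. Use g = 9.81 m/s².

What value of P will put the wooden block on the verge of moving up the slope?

At impending motion up the slope, friction acts down-slope at its limit: f = μ_s N.
P is parallel to the surface, so N = m g cos θ = 35.8 N.
Along the incline: P = m g sin θ + μ_s N = 22.4 + 0.5×35.8 = 40.2 N.

P ≈ 40.2 N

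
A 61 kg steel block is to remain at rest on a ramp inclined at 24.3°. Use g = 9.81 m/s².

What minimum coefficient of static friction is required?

μ_s,min ≈ 0.452

At the slip threshold m g sin θ = μ_s m g cos θ, so μ_s,min = tan θ.
μ_s,min = tan 24.3° = 0.452.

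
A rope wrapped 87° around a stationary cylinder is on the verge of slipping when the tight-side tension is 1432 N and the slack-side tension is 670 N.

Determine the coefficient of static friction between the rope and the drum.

T₂/T₁ = e^{μβ} → μ = ln(T₂/T₁)/β.
β = 87° = 1.518 rad.
μ = ln(1432/670)/1.518 = ln(2.137)/1.518 = 0.5.

μ ≈ 0.5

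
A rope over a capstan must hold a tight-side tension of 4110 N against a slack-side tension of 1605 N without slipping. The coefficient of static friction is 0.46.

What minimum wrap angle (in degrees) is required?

β_min ≈ 117°

T₂/T₁ = e^{μβ} → β = ln(T₂/T₁)/μ.
β = ln(4110/1605)/0.46 = 0.9403/0.46 = 2.044 rad.
In degrees: β = 2.044 × 180/π = 117°.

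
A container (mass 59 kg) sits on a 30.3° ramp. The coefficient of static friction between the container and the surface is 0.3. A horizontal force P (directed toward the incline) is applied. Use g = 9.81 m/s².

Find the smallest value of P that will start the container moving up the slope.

At impending motion up the slope, friction acts down-slope at its limit: f = μ_s N.
Perpendicular to the incline: N = m g cos θ + P sin θ.
Along the incline: P cos θ = m g sin θ + μ_s N = m g sin θ + μ_s (m g cos θ + P sin θ).
Solving, P (cos θ − μ_s sin θ) = m g (sin θ + μ_s cos θ), so P = 59×9.81×(sin 30.3° + 0.3 cos 30.3°)/(cos 30.3° − 0.3 sin 30.3°) = 579×0.7635/0.712 = 621 N.

P ≈ 621 N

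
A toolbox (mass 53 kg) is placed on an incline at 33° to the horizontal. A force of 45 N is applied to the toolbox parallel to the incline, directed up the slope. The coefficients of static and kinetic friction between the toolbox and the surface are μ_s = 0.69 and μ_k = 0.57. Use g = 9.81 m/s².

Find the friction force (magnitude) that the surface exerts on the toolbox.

f ≈ 238 N (up the incline)

The normal reaction is N = m g cos θ = 436 N.
For equilibrium along the incline the friction force must supply f = m g sin θ − P = 283.2 − 45 = 238.2 N (positive meaning up-slope).
Maximum static friction available: μ_s N = 0.69 × 436 = 300.9 N.
Since |238.2| ≤ 300.9 N, no slip — friction simply equals what equilibrium demands.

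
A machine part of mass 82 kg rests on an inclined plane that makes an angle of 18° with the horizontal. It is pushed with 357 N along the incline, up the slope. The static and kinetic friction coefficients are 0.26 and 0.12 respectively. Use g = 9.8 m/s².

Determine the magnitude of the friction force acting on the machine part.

f ≈ 109 N (down the incline)

Perpendicular to the surface, N = m g cos θ = 82·9.8·cos 18° = 764.3 N.
The friction needed for equilibrium is m g sin θ − P = 248.3 − 357 = -108.7 N, measured positive up-slope.
Static friction can supply at most μ_s N = 198.7 N.
Since |-108.7| ≤ 198.7 N, no slip — friction simply equals what equilibrium demands.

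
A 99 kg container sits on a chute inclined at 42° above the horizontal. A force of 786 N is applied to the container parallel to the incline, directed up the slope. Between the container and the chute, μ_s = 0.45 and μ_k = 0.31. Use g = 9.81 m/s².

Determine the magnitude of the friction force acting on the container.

Normal force: N = m g cos θ = 99 × 9.81 × cos 42° = 721.7 N.
Parallel to the incline, ΣF = 0 gives f = m g sin θ − P = 649.9 − 786 = -136.1 N (up-slope positive).
The static-friction ceiling is μ_s N = 0.45 × 721.7 = 324.8 N.
Since |-136.1| ≤ 324.8 N, static friction is sufficient; f equals the required value, not μ_s N.

f ≈ 136 N (down the incline)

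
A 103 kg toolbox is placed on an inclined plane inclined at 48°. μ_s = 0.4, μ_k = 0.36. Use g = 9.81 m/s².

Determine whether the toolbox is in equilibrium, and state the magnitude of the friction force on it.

f ≈ 243 N

N = m g cos θ = 676 N.
Down-slope weight component: m g sin θ = 751 N.
μ_s N = 270 N.
751 > 270 N, so it slides; kinetic friction f = μ_k N = 0.36×676 = 243 N.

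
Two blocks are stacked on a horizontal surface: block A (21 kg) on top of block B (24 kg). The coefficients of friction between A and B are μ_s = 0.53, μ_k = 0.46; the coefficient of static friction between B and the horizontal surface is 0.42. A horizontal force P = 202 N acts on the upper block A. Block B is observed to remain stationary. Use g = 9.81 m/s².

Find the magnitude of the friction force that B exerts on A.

f ≈ 94.8 N

Normal force at the A–B interface: N₁ = m_A g = 206 N.
Maximum static friction on A from B: μ_s N₁ = 0.53×206 = 109.2 N.
P = 202 N exceeds that limit, so A slips over B and the interface friction becomes kinetic: f₁ = μ_k N₁ = 0.46×206 = 94.8 N.
B experiences an equal 94.8 N forward from A (third law). B is in equilibrium, so the floor supplies f₂ = 94.8 N of static friction (limit μ_s(m_A+m_B)g = 185.4 N, not exceeded).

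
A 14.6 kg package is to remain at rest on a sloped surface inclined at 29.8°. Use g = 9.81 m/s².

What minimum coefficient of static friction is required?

μ_s,min ≈ 0.573

At the slip threshold m g sin θ = μ_s m g cos θ, so μ_s,min = tan θ.
μ_s,min = tan 29.8° = 0.573.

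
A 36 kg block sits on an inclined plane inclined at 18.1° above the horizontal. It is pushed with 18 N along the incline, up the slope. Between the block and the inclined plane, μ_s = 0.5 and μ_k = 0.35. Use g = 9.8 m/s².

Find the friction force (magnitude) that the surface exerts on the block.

f ≈ 91.6 N (up the incline)

Perpendicular to the surface, N = m g cos θ = 36·9.8·cos 18.1° = 335.3 N.
Parallel to the incline, ΣF = 0 gives f = m g sin θ − P = 109.6 − 18 = 91.61 N (up-slope positive).
The static-friction ceiling is μ_s N = 0.5 × 335.3 = 167.7 N.
Since |91.61| ≤ 167.7 N, the block remains in static equilibrium and friction takes exactly the required value.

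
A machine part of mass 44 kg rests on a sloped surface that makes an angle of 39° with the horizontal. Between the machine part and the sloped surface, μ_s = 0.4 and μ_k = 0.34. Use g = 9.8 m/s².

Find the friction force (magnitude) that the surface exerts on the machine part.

The normal reaction is N = m g cos θ = 335.1 N.
Along the slope the weight component is m g sin θ = 271.4 N; friction must supply exactly this, acting up-slope.
Maximum static friction available: μ_s N = 0.4 × 335.1 = 134 N.
|271.4| exceeds 134 N, so the machine part slips down-slope; friction is kinetic, f = μ_k N = 0.34×335.1 = 114 N.

f ≈ 114 N (up the incline)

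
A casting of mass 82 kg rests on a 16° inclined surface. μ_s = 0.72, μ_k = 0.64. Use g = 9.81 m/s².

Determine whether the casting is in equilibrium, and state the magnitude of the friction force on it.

N = m g cos θ = 773 N.
Down-slope weight component: m g sin θ = 222 N.
μ_s N = 557 N.
222 ≤ 557 N, so it stays put; friction = 222 N.

f ≈ 222 N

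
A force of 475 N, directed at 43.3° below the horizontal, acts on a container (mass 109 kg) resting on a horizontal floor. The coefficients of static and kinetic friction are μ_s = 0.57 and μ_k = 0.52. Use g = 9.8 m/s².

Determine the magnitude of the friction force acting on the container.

f ≈ 346 N

The vertical component of P adds to the normal force: N = m g + P sin α = 1068 + 325.8 = 1394 N.
The horizontal driving force is P cos α = 345.7 N, so equilibrium needs friction f = 345.7 N.
μ_s N = 0.57 × 1394 = 794.6 N.
345.7 ≤ 794.6 N → static; friction equals the required 346 N.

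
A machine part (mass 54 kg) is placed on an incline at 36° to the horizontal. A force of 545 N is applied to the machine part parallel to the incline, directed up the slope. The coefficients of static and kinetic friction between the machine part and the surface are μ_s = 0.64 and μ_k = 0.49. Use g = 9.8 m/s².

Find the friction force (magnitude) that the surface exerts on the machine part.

f ≈ 234 N (down the incline)

Normal force: N = m g cos θ = 54 × 9.8 × cos 36° = 428.1 N.
Parallel to the incline, ΣF = 0 gives f = m g sin θ − P = 311.1 − 545 = -233.9 N (up-slope positive).
The static-friction ceiling is μ_s N = 0.64 × 428.1 = 274 N.
Since |-233.9| ≤ 274 N, no slip — friction simply equals what equilibrium demands.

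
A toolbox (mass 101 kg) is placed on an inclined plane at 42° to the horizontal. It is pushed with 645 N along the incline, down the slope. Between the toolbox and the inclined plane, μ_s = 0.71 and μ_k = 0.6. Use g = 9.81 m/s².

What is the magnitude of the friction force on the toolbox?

The normal reaction is N = m g cos θ = 736.3 N.
Parallel to the incline, ΣF = 0 gives f = m g sin θ + P = 663 + 645 = 1308 N (up-slope positive).
Maximum static friction available: μ_s N = 0.71 × 736.3 = 522.8 N.
Since |1308| > 522.8 N, static friction cannot hold it; the toolbox slides down the incline and kinetic friction applies: f = μ_k N = 0.6 × 736.3 = 442 N.

f ≈ 442 N (up the incline)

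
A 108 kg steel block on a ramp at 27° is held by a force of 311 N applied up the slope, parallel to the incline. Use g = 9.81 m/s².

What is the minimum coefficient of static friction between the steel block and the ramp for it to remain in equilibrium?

μ_s,min ≈ 0.18

N = m g cos θ = 944 N.
Friction must make up the shortfall along the incline: f = m g sin θ − P = 481 − 311 = 170 N.
At the threshold f = μ_s N, so μ_s,min = 170/944 = 0.18.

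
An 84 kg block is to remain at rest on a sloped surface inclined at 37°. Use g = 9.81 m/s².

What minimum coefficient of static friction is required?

μ_s,min ≈ 0.754

At the slip threshold m g sin θ = μ_s m g cos θ, so μ_s,min = tan θ.
μ_s,min = tan 37° = 0.754.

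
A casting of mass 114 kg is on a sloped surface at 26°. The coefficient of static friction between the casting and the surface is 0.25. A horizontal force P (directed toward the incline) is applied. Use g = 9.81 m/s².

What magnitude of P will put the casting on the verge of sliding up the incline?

P ≈ 940 N

At impending motion up the slope, friction acts down-slope at its limit: f = μ_s N.
Perpendicular to the incline: N = m g cos θ + P sin θ.
Along the incline: P cos θ = m g sin θ + μ_s N = m g sin θ + μ_s (m g cos θ + P sin θ).
Solving, P (cos θ − μ_s sin θ) = m g (sin θ + μ_s cos θ), so P = 114×9.81×(sin 26° + 0.25 cos 26°)/(cos 26° − 0.25 sin 26°) = 1120×0.6631/0.7892 = 940 N.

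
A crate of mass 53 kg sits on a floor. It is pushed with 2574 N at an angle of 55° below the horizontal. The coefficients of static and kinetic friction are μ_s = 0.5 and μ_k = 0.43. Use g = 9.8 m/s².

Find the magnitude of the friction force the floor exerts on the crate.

f ≈ 1130 N

The vertical component of P adds to the normal force: N = m g + P sin α = 519.4 + 2108 = 2628 N.
Horizontally, friction must balance P cos α = 1476 N.
The static-friction limit is μ_s N = 1314 N.
1476 > 1314 N → the crate slides; f = μ_k N = 0.43×2628 = 1130 N.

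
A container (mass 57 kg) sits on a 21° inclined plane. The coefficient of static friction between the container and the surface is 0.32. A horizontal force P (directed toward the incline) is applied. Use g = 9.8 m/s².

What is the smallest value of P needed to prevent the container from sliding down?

P_min ≈ 31.8 N

The container tends to slide down (tan θ > μ_s), so at the point of impending slip friction acts up-slope at its limit: f = μ_s N.
Perpendicular to the incline: N = m g cos θ + P sin θ.
Along the incline: P cos θ + μ_s N = m g sin θ, i.e. P cos θ + μ_s (m g cos θ + P sin θ) = m g sin θ.
Solving, P (cos θ + μ_s sin θ) = m g (sin θ − μ_s cos θ), so P = 559×0.05962/1.048 = 31.8 N.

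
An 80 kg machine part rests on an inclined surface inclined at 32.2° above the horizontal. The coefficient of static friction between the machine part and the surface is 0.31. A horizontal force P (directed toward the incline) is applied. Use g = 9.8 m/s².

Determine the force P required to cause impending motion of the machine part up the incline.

P ≈ 915 N

At impending motion up the slope, friction acts down-slope at its limit: f = μ_s N.
Perpendicular to the incline: N = m g cos θ + P sin θ.
Along the incline: P cos θ = m g sin θ + μ_s N = m g sin θ + μ_s (m g cos θ + P sin θ).
Solving, P (cos θ − μ_s sin θ) = m g (sin θ + μ_s cos θ), so P = 80×9.8×(sin 32.2° + 0.31 cos 32.2°)/(cos 32.2° − 0.31 sin 32.2°) = 784×0.7952/0.681 = 915 N.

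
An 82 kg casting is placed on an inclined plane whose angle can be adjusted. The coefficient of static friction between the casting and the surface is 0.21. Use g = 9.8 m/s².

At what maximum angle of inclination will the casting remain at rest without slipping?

At the slip threshold, m g sin θ = μ_s · m g cos θ, so tan θ = μ_s.
θ_max = arctan(0.21) = 11.9°.

θ_max ≈ 11.9°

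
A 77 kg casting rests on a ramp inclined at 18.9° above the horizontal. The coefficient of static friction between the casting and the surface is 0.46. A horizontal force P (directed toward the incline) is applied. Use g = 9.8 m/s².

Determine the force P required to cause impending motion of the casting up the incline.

At impending motion up the slope, friction acts down-slope at its limit: f = μ_s N.
Perpendicular to the incline: N = m g cos θ + P sin θ.
Along the incline: P cos θ = m g sin θ + μ_s N = m g sin θ + μ_s (m g cos θ + P sin θ).
Solving, P (cos θ − μ_s sin θ) = m g (sin θ + μ_s cos θ), so P = 77×9.8×(sin 18.9° + 0.46 cos 18.9°)/(cos 18.9° − 0.46 sin 18.9°) = 755×0.7591/0.7971 = 719 N.

P ≈ 719 N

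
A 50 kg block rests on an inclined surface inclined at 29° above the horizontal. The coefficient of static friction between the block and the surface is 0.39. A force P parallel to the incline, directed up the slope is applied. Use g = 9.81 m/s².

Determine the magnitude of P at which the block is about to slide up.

P ≈ 405 N

At impending motion up the slope, friction acts down-slope at its limit: f = μ_s N.
P is parallel to the surface, so N = m g cos θ = 429 N.
Along the incline: P = m g sin θ + μ_s N = 238 + 0.39×429 = 405 N.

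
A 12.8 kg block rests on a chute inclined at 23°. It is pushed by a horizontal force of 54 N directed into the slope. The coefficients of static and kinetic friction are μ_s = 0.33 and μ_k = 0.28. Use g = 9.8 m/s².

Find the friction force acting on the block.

Resolve perpendicular to the incline: N = m g cos θ + P sin θ = 12.8×9.8×cos 23° + 54×sin 23° = 136.6 N.
Parallel to the incline: P cos θ − m g sin θ = 49.71 − 49.01 = 0.6939 N; the friction needed to balance this is 0.6939 N acting down the slope.
The limit of static friction is μ_s N = 45.07 N.
|f_req| = 0.6939 ≤ 45.07 N → the block is in equilibrium; friction equals the required value.

f ≈ 0.694 N (down the incline)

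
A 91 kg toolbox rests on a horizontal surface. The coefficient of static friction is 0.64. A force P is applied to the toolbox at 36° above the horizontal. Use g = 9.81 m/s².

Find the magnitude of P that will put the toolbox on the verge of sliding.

P ≈ 482 N

N = m g − P sin α (the pull lifts the toolbox).
At impending slip, P cos α = μ_s N = μ_s (m g − P sin α).
Solving: P (cos α + μ_s sin α) = μ_s m g → P = 0.64×893/(cos 36° + 0.64 sin 36°) = 571/1.185 = 482 N.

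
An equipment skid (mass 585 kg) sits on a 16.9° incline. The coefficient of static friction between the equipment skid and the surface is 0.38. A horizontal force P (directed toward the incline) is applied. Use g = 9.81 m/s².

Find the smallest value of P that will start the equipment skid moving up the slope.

At impending motion up the slope, friction acts down-slope at its limit: f = μ_s N.
Perpendicular to the incline: N = m g cos θ + P sin θ.
Along the incline: P cos θ = m g sin θ + μ_s N = m g sin θ + μ_s (m g cos θ + P sin θ).
Solving, P (cos θ − μ_s sin θ) = m g (sin θ + μ_s cos θ), so P = 585×9.81×(sin 16.9° + 0.38 cos 16.9°)/(cos 16.9° − 0.38 sin 16.9°) = 5740×0.6543/0.8463 = 4440 N.

P ≈ 4440 N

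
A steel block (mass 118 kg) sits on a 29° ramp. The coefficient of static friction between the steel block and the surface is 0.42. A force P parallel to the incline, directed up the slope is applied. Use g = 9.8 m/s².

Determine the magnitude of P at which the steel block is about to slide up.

At impending motion up the slope, friction acts down-slope at its limit: f = μ_s N.
P is parallel to the surface, so N = m g cos θ = 1010 N.
Along the incline: P = m g sin θ + μ_s N = 561 + 0.42×1010 = 985 N.

P ≈ 985 N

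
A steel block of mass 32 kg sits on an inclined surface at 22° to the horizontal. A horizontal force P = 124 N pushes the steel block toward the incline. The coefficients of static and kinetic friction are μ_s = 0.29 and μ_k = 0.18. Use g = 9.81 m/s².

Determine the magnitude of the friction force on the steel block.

f ≈ 2.63 N (up the incline)

Normal direction: N = m g cos θ + P sin θ = 337.5 N.
Along the incline, the net driving force (taking up-slope positive) is P cos θ − m g sin θ = 115 − 117.6 = -2.626 N, so equilibrium requires friction f = 2.626 N (up-slope).
The limit of static friction is μ_s N = 97.88 N.
Since 2.626 N is within the 97.88 N limit, the steel block stays put and friction is exactly 2.63 N.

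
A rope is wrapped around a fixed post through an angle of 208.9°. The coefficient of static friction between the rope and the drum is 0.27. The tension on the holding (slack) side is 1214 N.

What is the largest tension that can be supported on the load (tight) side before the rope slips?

At impending slip the capstan equation gives T₂/T₁ = e^{μβ} with β in radians.
β = 208.9° × π/180 = 3.646 rad.
e^{μβ} = e^{0.27×3.646} = 2.676.
T₂ = T₁ · e^{μβ} = 1214 × 2.676 = 3250 N.

T_max ≈ 3250 N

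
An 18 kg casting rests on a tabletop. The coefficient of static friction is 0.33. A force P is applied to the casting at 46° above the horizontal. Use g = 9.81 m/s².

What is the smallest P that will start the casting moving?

N = m g − P sin α (the pull lifts the casting).
At impending slip, P cos α = μ_s N = μ_s (m g − P sin α).
Solving: P (cos α + μ_s sin α) = μ_s m g → P = 0.33×177/(cos 46° + 0.33 sin 46°) = 58.3/0.932 = 62.5 N.

P ≈ 62.5 N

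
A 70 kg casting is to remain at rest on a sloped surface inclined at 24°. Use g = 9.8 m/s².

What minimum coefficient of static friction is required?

At the slip threshold m g sin θ = μ_s m g cos θ, so μ_s,min = tan θ.
μ_s,min = tan 24° = 0.445.

μ_s,min ≈ 0.445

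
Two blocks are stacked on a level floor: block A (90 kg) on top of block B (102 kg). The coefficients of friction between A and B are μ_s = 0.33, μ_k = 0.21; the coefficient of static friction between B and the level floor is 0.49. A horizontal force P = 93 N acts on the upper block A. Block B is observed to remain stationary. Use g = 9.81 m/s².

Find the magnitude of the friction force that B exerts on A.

f ≈ 93 N

The normal force B exerts on A is simply A's weight, N₁ = 882.9 N.
So the A–B interface can sustain at most μ_s N₁ = 291.4 N of static friction.
P = 93 N is within that limit, so A and B move together (both at rest); the A–B friction is simply f₁ = P = 93 N.
B experiences an equal 93 N forward from A (third law). B is in equilibrium, so the floor supplies f₂ = 93 N of static friction (limit μ_s(m_A+m_B)g = 922.9 N, not exceeded).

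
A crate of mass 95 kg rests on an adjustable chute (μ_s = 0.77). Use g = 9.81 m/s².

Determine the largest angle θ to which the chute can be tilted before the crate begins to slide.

θ_max ≈ 37.6°

At the slip threshold, m g sin θ = μ_s · m g cos θ, so tan θ = μ_s.
θ_max = arctan(0.77) = 37.6°.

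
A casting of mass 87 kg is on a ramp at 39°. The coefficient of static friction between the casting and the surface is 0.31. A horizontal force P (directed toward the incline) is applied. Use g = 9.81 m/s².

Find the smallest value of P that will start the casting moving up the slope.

P ≈ 1280 N

At impending motion up the slope, friction acts down-slope at its limit: f = μ_s N.
Perpendicular to the incline: N = m g cos θ + P sin θ.
Along the incline: P cos θ = m g sin θ + μ_s N = m g sin θ + μ_s (m g cos θ + P sin θ).
Solving, P (cos θ − μ_s sin θ) = m g (sin θ + μ_s cos θ), so P = 87×9.81×(sin 39° + 0.31 cos 39°)/(cos 39° − 0.31 sin 39°) = 853×0.8702/0.5821 = 1280 N.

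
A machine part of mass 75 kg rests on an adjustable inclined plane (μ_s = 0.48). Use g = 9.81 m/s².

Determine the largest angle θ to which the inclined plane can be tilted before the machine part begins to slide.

At the slip threshold, m g sin θ = μ_s · m g cos θ, so tan θ = μ_s.
θ_max = arctan(0.48) = 25.6°.

θ_max ≈ 25.6°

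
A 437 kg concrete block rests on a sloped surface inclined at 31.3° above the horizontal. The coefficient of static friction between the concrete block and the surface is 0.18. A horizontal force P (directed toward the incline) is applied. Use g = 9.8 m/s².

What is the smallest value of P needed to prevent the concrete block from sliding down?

The concrete block tends to slide down (tan θ > μ_s), so at the point of impending slip friction acts up-slope at its limit: f = μ_s N.
Perpendicular to the incline: N = m g cos θ + P sin θ.
Along the incline: P cos θ + μ_s N = m g sin θ, i.e. P cos θ + μ_s (m g cos θ + P sin θ) = m g sin θ.
Solving, P (cos θ + μ_s sin θ) = m g (sin θ − μ_s cos θ), so P = 4280×0.3657/0.948 = 1650 N.

P_min ≈ 1650 N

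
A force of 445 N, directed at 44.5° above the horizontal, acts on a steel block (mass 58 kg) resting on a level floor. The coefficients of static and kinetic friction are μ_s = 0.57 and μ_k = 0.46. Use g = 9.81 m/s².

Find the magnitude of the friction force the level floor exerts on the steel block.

Vertical equilibrium gives N = m g − P sin α = 257.1 N.
Horizontally, friction must balance P cos α = 317.4 N.
The static-friction limit is μ_s N = 146.5 N.
317.4 > 146.5 N → the steel block slides; f = μ_k N = 0.46×257.1 = 118 N.

f ≈ 118 N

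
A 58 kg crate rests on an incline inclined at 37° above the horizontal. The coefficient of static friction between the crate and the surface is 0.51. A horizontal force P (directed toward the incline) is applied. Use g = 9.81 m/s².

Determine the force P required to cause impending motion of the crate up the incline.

At impending motion up the slope, friction acts down-slope at its limit: f = μ_s N.
Perpendicular to the incline: N = m g cos θ + P sin θ.
Along the incline: P cos θ = m g sin θ + μ_s N = m g sin θ + μ_s (m g cos θ + P sin θ).
Solving, P (cos θ − μ_s sin θ) = m g (sin θ + μ_s cos θ), so P = 58×9.81×(sin 37° + 0.51 cos 37°)/(cos 37° − 0.51 sin 37°) = 569×1.009/0.4917 = 1170 N.

P ≈ 1170 N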